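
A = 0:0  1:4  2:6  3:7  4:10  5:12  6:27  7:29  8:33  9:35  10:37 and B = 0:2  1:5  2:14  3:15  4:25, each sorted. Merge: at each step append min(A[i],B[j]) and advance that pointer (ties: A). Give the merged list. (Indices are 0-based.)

[0, 2, 4, 5, 6, 7, 10, 12, 14, 15, 25, 27, 29, 33, 35, 37]

[i=0,j=0] A[i]=0<=B[j]=2 take 0 → i++
[i=1,j=0] A[i]=4>B[j]=2 take 2 → j++
[i=1,j=1] A[i]=4<=B[j]=5 take 4 → i++
[i=2,j=1] A[i]=6>B[j]=5 take 5 → j++
[i=2,j=2] A[i]=6<=B[j]=14 take 6 → i++
[i=3,j=2] A[i]=7<=B[j]=14 take 7 → i++
[i=4,j=2] A[i]=10<=B[j]=14 take 10 → i++
[i=5,j=2] A[i]=12<=B[j]=14 take 12 → i++
[i=6,j=2] A[i]=27>B[j]=14 take 14 → j++
[i=6,j=3] A[i]=27>B[j]=15 take 15 → j++
[i=6,j=4] A[i]=27>B[j]=25 take 25 → j++
[i=6,j=5] B done, take A[i]=27 → i++
[i=7,j=5] B done, take A[i]=29 → i++
[i=8,j=5] B done, take A[i]=33 → i++
[i=9,j=5] B done, take A[i]=35 → i++
[i=10,j=5] B done, take A[i]=37 → i++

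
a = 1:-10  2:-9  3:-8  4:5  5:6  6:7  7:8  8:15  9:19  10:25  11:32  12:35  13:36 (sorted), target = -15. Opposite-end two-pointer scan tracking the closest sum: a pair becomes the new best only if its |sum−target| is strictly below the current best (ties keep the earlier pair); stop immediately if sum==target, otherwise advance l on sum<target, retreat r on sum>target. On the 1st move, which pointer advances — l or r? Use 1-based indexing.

r

l=1 r=13: -10+36=26 d=41 *, r--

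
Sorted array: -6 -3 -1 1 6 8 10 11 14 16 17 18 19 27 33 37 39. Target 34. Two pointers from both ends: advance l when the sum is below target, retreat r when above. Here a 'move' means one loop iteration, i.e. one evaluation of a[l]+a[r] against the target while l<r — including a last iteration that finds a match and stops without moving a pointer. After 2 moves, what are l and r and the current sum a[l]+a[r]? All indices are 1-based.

l=1 r=17: -6+39=33 <34, l++
l=2 r=17: -3+39=36 >34, r--

l=2, r=16, sum=34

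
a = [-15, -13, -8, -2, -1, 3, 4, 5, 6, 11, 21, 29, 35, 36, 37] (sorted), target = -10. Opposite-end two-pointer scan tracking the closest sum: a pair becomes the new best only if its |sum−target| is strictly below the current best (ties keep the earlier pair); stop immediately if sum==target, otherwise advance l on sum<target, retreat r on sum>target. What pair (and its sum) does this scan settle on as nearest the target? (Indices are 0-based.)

pair (-15, 5) with sum -10 (|Δ|=0)

[0,14] -15+37=22 d=32 * → r--
[0,13] -15+36=21 d=31 * → r--
[0,12] -15+35=20 d=30 * → r--
[0,11] -15+29=14 d=24 * → r--
[0,10] -15+21=6 d=16 * → r--
[0,9] -15+11=-4 d=6 * → r--
[0,8] -15+6=-9 d=1 * → r--
[0,7] -15+5=-10 d=0 * → stop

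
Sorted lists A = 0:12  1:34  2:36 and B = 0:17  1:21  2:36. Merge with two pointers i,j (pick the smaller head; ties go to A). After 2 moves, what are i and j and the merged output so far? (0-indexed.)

i=1, j=1, merged so far=[12, 17]

[i=0,j=0] A[i]=12<=B[j]=17 take 12 → i++
[i=1,j=0] A[i]=34>B[j]=17 take 17 → j++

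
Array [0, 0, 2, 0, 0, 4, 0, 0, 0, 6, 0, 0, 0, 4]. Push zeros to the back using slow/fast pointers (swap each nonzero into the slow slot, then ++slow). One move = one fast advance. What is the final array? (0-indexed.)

(s=0,f=0) a[fast]=0 → fast++
(s=0,f=1) a[fast]=0 → fast++
(s=0,f=2) a[fast]=2≠0 swap→a[0]=2 → slow++,fast++
(s=1,f=3) a[fast]=0 → fast++
(s=1,f=4) a[fast]=0 → fast++
(s=1,f=5) a[fast]=4≠0 swap→a[1]=4 → slow++,fast++
(s=2,f=6) a[fast]=0 → fast++
(s=2,f=7) a[fast]=0 → fast++
(s=2,f=8) a[fast]=0 → fast++
(s=2,f=9) a[fast]=6≠0 swap→a[2]=6 → slow++,fast++
(s=3,f=10) a[fast]=0 → fast++
(s=3,f=11) a[fast]=0 → fast++
(s=3,f=12) a[fast]=0 → fast++
(s=3,f=13) a[fast]=4≠0 swap→a[3]=4 → slow++,fast++

[2, 4, 6, 4, 0, 0, 0, 0, 0, 0, 0, 0, 0, 0]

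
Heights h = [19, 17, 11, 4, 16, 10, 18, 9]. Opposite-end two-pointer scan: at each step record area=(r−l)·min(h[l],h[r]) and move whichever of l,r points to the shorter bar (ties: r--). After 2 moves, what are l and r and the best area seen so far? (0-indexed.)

l=0, r=5, best area=108

l=0 r=7: min(19,9)*7=63 best=63 *, r--
l=0 r=6: min(19,18)*6=108 best=108 *, r--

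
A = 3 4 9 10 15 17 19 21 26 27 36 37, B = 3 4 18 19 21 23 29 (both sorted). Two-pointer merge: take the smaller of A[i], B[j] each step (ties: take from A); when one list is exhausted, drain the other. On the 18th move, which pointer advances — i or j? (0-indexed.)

i

[i=0,j=0] A[i]=3<=B[j]=3 take 3 → i++
[i=1,j=0] A[i]=4>B[j]=3 take 3 → j++
[i=1,j=1] A[i]=4<=B[j]=4 take 4 → i++
[i=2,j=1] A[i]=9>B[j]=4 take 4 → j++
[i=2,j=2] A[i]=9<=B[j]=18 take 9 → i++
[i=3,j=2] A[i]=10<=B[j]=18 take 10 → i++
[i=4,j=2] A[i]=15<=B[j]=18 take 15 → i++
[i=5,j=2] A[i]=17<=B[j]=18 take 17 → i++
[i=6,j=2] A[i]=19>B[j]=18 take 18 → j++
[i=6,j=3] A[i]=19<=B[j]=19 take 19 → i++
[i=7,j=3] A[i]=21>B[j]=19 take 19 → j++
[i=7,j=4] A[i]=21<=B[j]=21 take 21 → i++
[i=8,j=4] A[i]=26>B[j]=21 take 21 → j++
[i=8,j=5] A[i]=26>B[j]=23 take 23 → j++
[i=8,j=6] A[i]=26<=B[j]=29 take 26 → i++
[i=9,j=6] A[i]=27<=B[j]=29 take 27 → i++
[i=10,j=6] A[i]=36>B[j]=29 take 29 → j++
[i=10,j=7] B done, take A[i]=36 → i++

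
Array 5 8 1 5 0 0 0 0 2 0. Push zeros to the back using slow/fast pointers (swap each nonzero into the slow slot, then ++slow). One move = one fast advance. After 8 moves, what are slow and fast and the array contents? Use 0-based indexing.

slow=4, fast=8, a=[5, 8, 1, 5, 0, 0, 0, 0, 2, 0]

(s=0,f=0) a[fast]=5≠0 swap→a[0]=5 → slow++,fast++
(s=1,f=1) a[fast]=8≠0 swap→a[1]=8 → slow++,fast++
(s=2,f=2) a[fast]=1≠0 swap→a[2]=1 → slow++,fast++
(s=3,f=3) a[fast]=5≠0 swap→a[3]=5 → slow++,fast++
(s=4,f=4) a[fast]=0 → fast++
(s=4,f=5) a[fast]=0 → fast++
(s=4,f=6) a[fast]=0 → fast++
(s=4,f=7) a[fast]=0 → fast++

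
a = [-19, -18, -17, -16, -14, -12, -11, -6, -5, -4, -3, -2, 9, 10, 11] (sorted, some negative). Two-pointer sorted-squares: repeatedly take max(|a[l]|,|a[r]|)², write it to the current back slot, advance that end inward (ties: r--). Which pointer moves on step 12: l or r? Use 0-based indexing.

l

l=0 r=14: |-19|>|11| out[14]=361, l++
l=1 r=14: |-18|>|11| out[13]=324, l++
l=2 r=14: |-17|>|11| out[12]=289, l++
l=3 r=14: |-16|>|11| out[11]=256, l++
l=4 r=14: |-14|>|11| out[10]=196, l++
l=5 r=14: |-12|>|11| out[9]=144, l++
l=6 r=14: |-11|<=|11| out[8]=121, r--
l=6 r=13: |-11|>|10| out[7]=121, l++
l=7 r=13: |-6|<=|10| out[6]=100, r--
l=7 r=12: |-6|<=|9| out[5]=81, r--
l=7 r=11: |-6|>|-2| out[4]=36, l++
l=8 r=11: |-5|>|-2| out[3]=25, l++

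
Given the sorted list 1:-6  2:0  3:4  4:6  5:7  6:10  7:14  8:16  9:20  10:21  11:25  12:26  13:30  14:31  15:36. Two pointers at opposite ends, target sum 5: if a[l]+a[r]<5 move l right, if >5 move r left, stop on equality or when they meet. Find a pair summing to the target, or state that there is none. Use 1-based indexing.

no pair

[1,15] -6+36=30 >5 → r--
[1,14] -6+31=25 >5 → r--
[1,13] -6+30=24 >5 → r--
[1,12] -6+26=20 >5 → r--
[1,11] -6+25=19 >5 → r--
[1,10] -6+21=15 >5 → r--
[1,9] -6+20=14 >5 → r--
[1,8] -6+16=10 >5 → r--
[1,7] -6+14=8 >5 → r--
[1,6] -6+10=4 <5 → l++
[2,6] 0+10=10 >5 → r--
[2,5] 0+7=7 >5 → r--
[2,4] 0+6=6 >5 → r--
[2,3] 0+4=4 <5 → l++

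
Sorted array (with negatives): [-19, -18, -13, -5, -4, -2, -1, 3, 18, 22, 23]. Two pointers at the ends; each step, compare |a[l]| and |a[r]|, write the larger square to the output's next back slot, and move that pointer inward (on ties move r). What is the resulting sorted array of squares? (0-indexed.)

l=0 r=10: |-19|<=|23| out[10]=529, r--
l=0 r=9: |-19|<=|22| out[9]=484, r--
l=0 r=8: |-19|>|18| out[8]=361, l++
l=1 r=8: |-18|<=|18| out[7]=324, r--
l=1 r=7: |-18|>|3| out[6]=324, l++
l=2 r=7: |-13|>|3| out[5]=169, l++
l=3 r=7: |-5|>|3| out[4]=25, l++
l=4 r=7: |-4|>|3| out[3]=16, l++
l=5 r=7: |-2|<=|3| out[2]=9, r--
l=5 r=6: |-2|>|-1| out[1]=4, l++
l=6 r=6: |-1|<=|-1| out[0]=1, r--

[1, 4, 9, 16, 25, 169, 324, 324, 361, 484, 529]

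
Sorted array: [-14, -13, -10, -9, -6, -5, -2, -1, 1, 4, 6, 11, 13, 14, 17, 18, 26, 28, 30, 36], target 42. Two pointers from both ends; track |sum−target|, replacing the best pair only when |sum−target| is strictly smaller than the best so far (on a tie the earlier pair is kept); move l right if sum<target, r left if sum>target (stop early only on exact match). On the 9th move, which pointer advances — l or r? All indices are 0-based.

l

[0,19] -14+36=22 d=20 * → l++
[1,19] -13+36=23 d=19 * → l++
[2,19] -10+36=26 d=16 * → l++
[3,19] -9+36=27 d=15 * → l++
[4,19] -6+36=30 d=12 * → l++
[5,19] -5+36=31 d=11 * → l++
[6,19] -2+36=34 d=8 * → l++
[7,19] -1+36=35 d=7 * → l++
[8,19] 1+36=37 d=5 * → l++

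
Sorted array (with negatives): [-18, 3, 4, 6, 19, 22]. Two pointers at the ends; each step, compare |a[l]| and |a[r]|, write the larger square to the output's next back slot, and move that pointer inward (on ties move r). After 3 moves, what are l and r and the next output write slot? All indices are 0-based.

[0,5] |-18|<=|22| out[5]=484 → r--
[0,4] |-18|<=|19| out[4]=361 → r--
[0,3] |-18|>|6| out[3]=324 → l++

l=1, r=3, next write slot=2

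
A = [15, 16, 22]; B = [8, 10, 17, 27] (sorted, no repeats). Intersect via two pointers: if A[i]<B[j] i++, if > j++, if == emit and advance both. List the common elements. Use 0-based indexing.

intersection = []

i=0 j=0: 15>8, j++
i=0 j=1: 15>10, j++
i=0 j=2: 15<17, i++
i=1 j=2: 16<17, i++
i=2 j=2: 22>17, j++
i=2 j=3: 22<27, i++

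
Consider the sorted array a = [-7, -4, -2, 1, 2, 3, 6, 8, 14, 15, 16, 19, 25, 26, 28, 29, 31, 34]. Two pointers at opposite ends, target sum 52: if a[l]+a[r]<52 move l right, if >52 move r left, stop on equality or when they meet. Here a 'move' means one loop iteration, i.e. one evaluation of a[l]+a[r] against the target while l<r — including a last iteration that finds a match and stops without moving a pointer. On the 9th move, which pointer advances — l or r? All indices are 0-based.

[0,17] -7+34=27 <52 → l++
[1,17] -4+34=30 <52 → l++
[2,17] -2+34=32 <52 → l++
[3,17] 1+34=35 <52 → l++
[4,17] 2+34=36 <52 → l++
[5,17] 3+34=37 <52 → l++
[6,17] 6+34=40 <52 → l++
[7,17] 8+34=42 <52 → l++
[8,17] 14+34=48 <52 → l++

l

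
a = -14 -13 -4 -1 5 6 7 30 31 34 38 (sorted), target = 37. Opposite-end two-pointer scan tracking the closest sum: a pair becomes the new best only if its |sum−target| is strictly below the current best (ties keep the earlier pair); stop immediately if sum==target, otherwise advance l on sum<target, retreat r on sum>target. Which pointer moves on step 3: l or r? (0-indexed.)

[0,10] -14+38=24 d=13 * → l++
[1,10] -13+38=25 d=12 * → l++
[2,10] -4+38=34 d=3 * → l++

l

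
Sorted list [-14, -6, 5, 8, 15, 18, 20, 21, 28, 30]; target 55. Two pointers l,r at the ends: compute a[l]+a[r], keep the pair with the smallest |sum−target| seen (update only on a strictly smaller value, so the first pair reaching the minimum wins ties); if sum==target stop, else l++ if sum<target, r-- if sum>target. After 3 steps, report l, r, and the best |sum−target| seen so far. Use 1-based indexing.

l=1 r=10: -14+30=16 d=39 *, l++
l=2 r=10: -6+30=24 d=31 *, l++
l=3 r=10: 5+30=35 d=20 *, l++

l=4, r=10, best |Δ|=20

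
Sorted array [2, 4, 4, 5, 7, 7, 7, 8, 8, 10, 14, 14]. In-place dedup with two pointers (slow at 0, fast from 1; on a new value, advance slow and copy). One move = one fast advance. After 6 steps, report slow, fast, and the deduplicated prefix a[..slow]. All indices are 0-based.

slow=3, fast=7, prefix=[2, 4, 5, 7]

slow=0 fast=1: a[fast]=4≠a[slow]=2 write a[1]=4, slow++,fast++
slow=1 fast=2: a[fast]=4=a[slow] dup, fast++
slow=1 fast=3: a[fast]=5≠a[slow]=4 write a[2]=5, slow++,fast++
slow=2 fast=4: a[fast]=7≠a[slow]=5 write a[3]=7, slow++,fast++
slow=3 fast=5: a[fast]=7=a[slow] dup, fast++
slow=3 fast=6: a[fast]=7=a[slow] dup, fast++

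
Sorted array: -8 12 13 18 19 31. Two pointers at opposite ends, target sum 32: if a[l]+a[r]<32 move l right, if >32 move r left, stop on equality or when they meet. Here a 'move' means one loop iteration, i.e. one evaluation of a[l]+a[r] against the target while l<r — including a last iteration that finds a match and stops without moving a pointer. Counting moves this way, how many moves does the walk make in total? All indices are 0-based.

[0,5] -8+31=23 <32 → l++
[1,5] 12+31=43 >32 → r--
[1,4] 12+19=31 <32 → l++
[2,4] 13+19=32 → found

4 moves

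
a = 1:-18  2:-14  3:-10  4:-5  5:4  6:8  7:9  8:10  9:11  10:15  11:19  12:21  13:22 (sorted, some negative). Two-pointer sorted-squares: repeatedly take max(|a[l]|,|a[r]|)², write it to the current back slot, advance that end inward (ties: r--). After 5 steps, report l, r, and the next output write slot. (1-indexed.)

l=1 r=13: |-18|<=|22| out[13]=484, r--
l=1 r=12: |-18|<=|21| out[12]=441, r--
l=1 r=11: |-18|<=|19| out[11]=361, r--
l=1 r=10: |-18|>|15| out[10]=324, l++
l=2 r=10: |-14|<=|15| out[9]=225, r--

l=2, r=9, next write slot=8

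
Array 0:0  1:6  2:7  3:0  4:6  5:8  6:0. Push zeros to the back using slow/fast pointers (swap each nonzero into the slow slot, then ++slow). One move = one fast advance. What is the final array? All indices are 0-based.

(s=0,f=0) a[fast]=0 → fast++
(s=0,f=1) a[fast]=6≠0 swap→a[0]=6 → slow++,fast++
(s=1,f=2) a[fast]=7≠0 swap→a[1]=7 → slow++,fast++
(s=2,f=3) a[fast]=0 → fast++
(s=2,f=4) a[fast]=6≠0 swap→a[2]=6 → slow++,fast++
(s=3,f=5) a[fast]=8≠0 swap→a[3]=8 → slow++,fast++
(s=4,f=6) a[fast]=0 → fast++

[6, 7, 6, 8, 0, 0, 0]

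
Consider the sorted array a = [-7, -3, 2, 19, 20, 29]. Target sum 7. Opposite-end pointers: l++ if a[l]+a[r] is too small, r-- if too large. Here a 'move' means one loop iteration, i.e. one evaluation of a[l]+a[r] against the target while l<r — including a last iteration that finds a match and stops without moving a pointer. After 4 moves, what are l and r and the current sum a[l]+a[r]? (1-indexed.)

l=2, r=3, sum=-1

l=1 r=6: -7+29=22 >7, r--
l=1 r=5: -7+20=13 >7, r--
l=1 r=4: -7+19=12 >7, r--
l=1 r=3: -7+2=-5 <7, l++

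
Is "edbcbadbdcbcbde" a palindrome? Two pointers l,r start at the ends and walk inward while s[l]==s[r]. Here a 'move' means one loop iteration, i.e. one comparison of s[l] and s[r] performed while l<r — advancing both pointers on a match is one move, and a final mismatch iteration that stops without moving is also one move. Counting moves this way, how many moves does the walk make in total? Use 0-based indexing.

l=0 r=14: 'e'=='e', l++,r--
l=1 r=13: 'd'=='d', l++,r--
l=2 r=12: 'b'=='b', l++,r--
l=3 r=11: 'c'=='c', l++,r--
l=4 r=10: 'b'=='b', l++,r--
l=5 r=9: 'a'!='c', stop

6 moves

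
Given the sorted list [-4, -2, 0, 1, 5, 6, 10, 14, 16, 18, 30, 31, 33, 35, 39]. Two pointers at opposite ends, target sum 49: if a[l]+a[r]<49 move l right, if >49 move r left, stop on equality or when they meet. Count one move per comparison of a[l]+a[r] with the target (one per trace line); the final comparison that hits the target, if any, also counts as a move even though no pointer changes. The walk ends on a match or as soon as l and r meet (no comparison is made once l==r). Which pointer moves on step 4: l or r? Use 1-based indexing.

[1,15] -4+39=35 <49 → l++
[2,15] -2+39=37 <49 → l++
[3,15] 0+39=39 <49 → l++
[4,15] 1+39=40 <49 → l++

l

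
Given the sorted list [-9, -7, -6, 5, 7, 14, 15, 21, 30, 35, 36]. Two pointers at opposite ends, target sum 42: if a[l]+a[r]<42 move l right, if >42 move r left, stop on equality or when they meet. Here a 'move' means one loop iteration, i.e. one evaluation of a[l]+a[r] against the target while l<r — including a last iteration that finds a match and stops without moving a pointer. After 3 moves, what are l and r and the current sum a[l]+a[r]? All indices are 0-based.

[0,10] -9+36=27 <42 → l++
[1,10] -7+36=29 <42 → l++
[2,10] -6+36=30 <42 → l++

l=3, r=10, sum=41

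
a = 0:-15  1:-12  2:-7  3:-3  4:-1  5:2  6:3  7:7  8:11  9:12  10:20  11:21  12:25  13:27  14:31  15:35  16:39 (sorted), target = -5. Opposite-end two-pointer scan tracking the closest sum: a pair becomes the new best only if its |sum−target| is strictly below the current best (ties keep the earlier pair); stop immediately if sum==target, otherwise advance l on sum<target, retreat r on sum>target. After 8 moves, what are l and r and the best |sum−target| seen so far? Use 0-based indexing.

[0,16] -15+39=24 d=29 * → r--
[0,15] -15+35=20 d=25 * → r--
[0,14] -15+31=16 d=21 * → r--
[0,13] -15+27=12 d=17 * → r--
[0,12] -15+25=10 d=15 * → r--
[0,11] -15+21=6 d=11 * → r--
[0,10] -15+20=5 d=10 * → r--
[0,9] -15+12=-3 d=2 * → r--

l=0, r=8, best |Δ|=2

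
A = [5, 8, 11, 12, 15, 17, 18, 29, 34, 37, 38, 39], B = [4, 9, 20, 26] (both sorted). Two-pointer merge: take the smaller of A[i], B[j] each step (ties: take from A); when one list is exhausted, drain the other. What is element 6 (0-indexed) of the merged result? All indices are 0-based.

[i=0,j=0] A[i]=5>B[j]=4 take 4 → j++
[i=0,j=1] A[i]=5<=B[j]=9 take 5 → i++
[i=1,j=1] A[i]=8<=B[j]=9 take 8 → i++
[i=2,j=1] A[i]=11>B[j]=9 take 9 → j++
[i=2,j=2] A[i]=11<=B[j]=20 take 11 → i++
[i=3,j=2] A[i]=12<=B[j]=20 take 12 → i++
[i=4,j=2] A[i]=15<=B[j]=20 take 15 → i++
[i=5,j=2] A[i]=17<=B[j]=20 take 17 → i++
[i=6,j=2] A[i]=18<=B[j]=20 take 18 → i++
[i=7,j=2] A[i]=29>B[j]=20 take 20 → j++
[i=7,j=3] A[i]=29>B[j]=26 take 26 → j++
[i=7,j=4] B done, take A[i]=29 → i++
[i=8,j=4] B done, take A[i]=34 → i++
[i=9,j=4] B done, take A[i]=37 → i++
[i=10,j=4] B done, take A[i]=38 → i++
[i=11,j=4] B done, take A[i]=39 → i++

merged[6] = 15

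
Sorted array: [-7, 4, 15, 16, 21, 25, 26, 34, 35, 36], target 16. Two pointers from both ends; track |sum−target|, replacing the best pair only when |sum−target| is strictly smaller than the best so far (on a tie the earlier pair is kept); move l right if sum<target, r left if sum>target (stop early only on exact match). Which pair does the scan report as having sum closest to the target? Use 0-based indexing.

l=0 r=9: -7+36=29 d=13 *, r--
l=0 r=8: -7+35=28 d=12 *, r--
l=0 r=7: -7+34=27 d=11 *, r--
l=0 r=6: -7+26=19 d=3 *, r--
l=0 r=5: -7+25=18 d=2 *, r--
l=0 r=4: -7+21=14 d=2, l++
l=1 r=4: 4+21=25 d=9, r--
l=1 r=3: 4+16=20 d=4, r--
l=1 r=2: 4+15=19 d=3, r--

pair (-7, 25) with sum 18 (|Δ|=2)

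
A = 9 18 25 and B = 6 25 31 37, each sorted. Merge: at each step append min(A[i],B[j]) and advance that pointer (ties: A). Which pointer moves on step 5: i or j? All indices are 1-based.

i=1 j=1: A[i]=9>B[j]=6 take 6, j++
i=1 j=2: A[i]=9<=B[j]=25 take 9, i++
i=2 j=2: A[i]=18<=B[j]=25 take 18, i++
i=3 j=2: A[i]=25<=B[j]=25 take 25, i++
i=4 j=2: A done, take B[j]=25, j++

j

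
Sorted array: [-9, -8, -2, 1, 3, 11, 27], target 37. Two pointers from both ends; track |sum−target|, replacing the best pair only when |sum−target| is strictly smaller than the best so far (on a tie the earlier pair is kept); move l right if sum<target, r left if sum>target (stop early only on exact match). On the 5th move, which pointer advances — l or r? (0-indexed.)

l

[0,6] -9+27=18 d=19 * → l++
[1,6] -8+27=19 d=18 * → l++
[2,6] -2+27=25 d=12 * → l++
[3,6] 1+27=28 d=9 * → l++
[4,6] 3+27=30 d=7 * → l++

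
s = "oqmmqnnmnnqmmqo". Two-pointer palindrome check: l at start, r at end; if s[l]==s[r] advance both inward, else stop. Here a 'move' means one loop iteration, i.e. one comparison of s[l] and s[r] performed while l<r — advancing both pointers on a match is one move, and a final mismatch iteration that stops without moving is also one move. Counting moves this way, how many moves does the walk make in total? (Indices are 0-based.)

7 moves

l=0 r=14: 'o'=='o', l++,r--
l=1 r=13: 'q'=='q', l++,r--
l=2 r=12: 'm'=='m', l++,r--
l=3 r=11: 'm'=='m', l++,r--
l=4 r=10: 'q'=='q', l++,r--
l=5 r=9: 'n'=='n', l++,r--
l=6 r=8: 'n'=='n', l++,r--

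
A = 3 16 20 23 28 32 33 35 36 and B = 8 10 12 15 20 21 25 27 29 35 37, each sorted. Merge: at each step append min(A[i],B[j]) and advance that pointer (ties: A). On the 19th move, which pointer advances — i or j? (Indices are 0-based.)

i=0 j=0: A[i]=3<=B[j]=8 take 3, i++
i=1 j=0: A[i]=16>B[j]=8 take 8, j++
i=1 j=1: A[i]=16>B[j]=10 take 10, j++
i=1 j=2: A[i]=16>B[j]=12 take 12, j++
i=1 j=3: A[i]=16>B[j]=15 take 15, j++
i=1 j=4: A[i]=16<=B[j]=20 take 16, i++
i=2 j=4: A[i]=20<=B[j]=20 take 20, i++
i=3 j=4: A[i]=23>B[j]=20 take 20, j++
i=3 j=5: A[i]=23>B[j]=21 take 21, j++
i=3 j=6: A[i]=23<=B[j]=25 take 23, i++
i=4 j=6: A[i]=28>B[j]=25 take 25, j++
i=4 j=7: A[i]=28>B[j]=27 take 27, j++
i=4 j=8: A[i]=28<=B[j]=29 take 28, i++
i=5 j=8: A[i]=32>B[j]=29 take 29, j++
i=5 j=9: A[i]=32<=B[j]=35 take 32, i++
i=6 j=9: A[i]=33<=B[j]=35 take 33, i++
i=7 j=9: A[i]=35<=B[j]=35 take 35, i++
i=8 j=9: A[i]=36>B[j]=35 take 35, j++
i=8 j=10: A[i]=36<=B[j]=37 take 36, i++

i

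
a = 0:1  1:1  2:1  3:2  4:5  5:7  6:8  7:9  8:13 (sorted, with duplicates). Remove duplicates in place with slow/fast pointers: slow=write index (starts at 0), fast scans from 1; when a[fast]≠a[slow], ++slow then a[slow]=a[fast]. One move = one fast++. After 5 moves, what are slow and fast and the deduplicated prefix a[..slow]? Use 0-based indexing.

slow=3, fast=6, prefix=[1, 2, 5, 7]

(s=0,f=1) a[fast]=1=a[slow] dup → fast++
(s=0,f=2) a[fast]=1=a[slow] dup → fast++
(s=0,f=3) a[fast]=2≠a[slow]=1 write a[1]=2 → slow++,fast++
(s=1,f=4) a[fast]=5≠a[slow]=2 write a[2]=5 → slow++,fast++
(s=2,f=5) a[fast]=7≠a[slow]=5 write a[3]=7 → slow++,fast++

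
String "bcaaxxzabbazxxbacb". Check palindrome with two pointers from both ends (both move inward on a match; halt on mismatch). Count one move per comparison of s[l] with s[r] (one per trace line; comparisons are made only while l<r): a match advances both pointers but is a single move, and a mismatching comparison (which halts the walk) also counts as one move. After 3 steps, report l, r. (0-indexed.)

[0,17] 'b'=='b' → l++,r--
[1,16] 'c'=='c' → l++,r--
[2,15] 'a'=='a' → l++,r--

l=3, r=14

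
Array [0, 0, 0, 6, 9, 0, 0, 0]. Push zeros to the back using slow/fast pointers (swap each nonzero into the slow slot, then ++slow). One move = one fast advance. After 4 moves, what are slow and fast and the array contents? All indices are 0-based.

(s=0,f=0) a[fast]=0 → fast++
(s=0,f=1) a[fast]=0 → fast++
(s=0,f=2) a[fast]=0 → fast++
(s=0,f=3) a[fast]=6≠0 swap→a[0]=6 → slow++,fast++

slow=1, fast=4, a=[6, 0, 0, 0, 9, 0, 0, 0]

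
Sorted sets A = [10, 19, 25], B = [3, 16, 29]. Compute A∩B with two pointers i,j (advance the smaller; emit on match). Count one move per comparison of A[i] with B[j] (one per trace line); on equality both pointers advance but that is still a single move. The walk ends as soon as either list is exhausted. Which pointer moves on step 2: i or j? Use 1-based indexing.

i

i=1 j=1: 10>3, j++
i=1 j=2: 10<16, i++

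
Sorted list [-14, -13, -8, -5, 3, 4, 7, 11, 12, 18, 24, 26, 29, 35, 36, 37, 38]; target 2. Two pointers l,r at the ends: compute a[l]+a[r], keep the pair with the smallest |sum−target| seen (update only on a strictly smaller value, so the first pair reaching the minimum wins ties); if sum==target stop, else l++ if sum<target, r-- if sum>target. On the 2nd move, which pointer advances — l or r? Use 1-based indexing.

r

l=1 r=17: -14+38=24 d=22 *, r--
l=1 r=16: -14+37=23 d=21 *, r--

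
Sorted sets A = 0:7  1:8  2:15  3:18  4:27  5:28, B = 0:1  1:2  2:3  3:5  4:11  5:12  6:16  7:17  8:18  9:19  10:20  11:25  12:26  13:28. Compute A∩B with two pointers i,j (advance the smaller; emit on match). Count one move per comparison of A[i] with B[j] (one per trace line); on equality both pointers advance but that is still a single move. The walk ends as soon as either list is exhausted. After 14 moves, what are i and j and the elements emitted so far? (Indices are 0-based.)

i=4, j=11, emitted=[18]

i=0 j=0: 7>1, j++
i=0 j=1: 7>2, j++
i=0 j=2: 7>3, j++
i=0 j=3: 7>5, j++
i=0 j=4: 7<11, i++
i=1 j=4: 8<11, i++
i=2 j=4: 15>11, j++
i=2 j=5: 15>12, j++
i=2 j=6: 15<16, i++
i=3 j=6: 18>16, j++
i=3 j=7: 18>17, j++
i=3 j=8: 18==18 emit, i++,j++
i=4 j=9: 27>19, j++
i=4 j=10: 27>20, j++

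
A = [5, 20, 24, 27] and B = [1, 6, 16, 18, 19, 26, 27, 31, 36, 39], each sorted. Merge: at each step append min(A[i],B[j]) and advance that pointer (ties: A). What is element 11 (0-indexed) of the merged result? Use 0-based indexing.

i=0 j=0: A[i]=5>B[j]=1 take 1, j++
i=0 j=1: A[i]=5<=B[j]=6 take 5, i++
i=1 j=1: A[i]=20>B[j]=6 take 6, j++
i=1 j=2: A[i]=20>B[j]=16 take 16, j++
i=1 j=3: A[i]=20>B[j]=18 take 18, j++
i=1 j=4: A[i]=20>B[j]=19 take 19, j++
i=1 j=5: A[i]=20<=B[j]=26 take 20, i++
i=2 j=5: A[i]=24<=B[j]=26 take 24, i++
i=3 j=5: A[i]=27>B[j]=26 take 26, j++
i=3 j=6: A[i]=27<=B[j]=27 take 27, i++
i=4 j=6: A done, take B[j]=27, j++
i=4 j=7: A done, take B[j]=31, j++
i=4 j=8: A done, take B[j]=36, j++
i=4 j=9: A done, take B[j]=39, j++

merged[11] = 31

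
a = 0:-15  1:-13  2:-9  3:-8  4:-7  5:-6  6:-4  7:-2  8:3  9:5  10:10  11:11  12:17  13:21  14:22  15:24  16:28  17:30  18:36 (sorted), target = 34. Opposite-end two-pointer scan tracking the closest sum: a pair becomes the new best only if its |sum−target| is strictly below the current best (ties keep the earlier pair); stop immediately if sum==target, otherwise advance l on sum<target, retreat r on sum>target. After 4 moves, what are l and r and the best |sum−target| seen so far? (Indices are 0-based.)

[0,18] -15+36=21 d=13 * → l++
[1,18] -13+36=23 d=11 * → l++
[2,18] -9+36=27 d=7 * → l++
[3,18] -8+36=28 d=6 * → l++

l=4, r=18, best |Δ|=6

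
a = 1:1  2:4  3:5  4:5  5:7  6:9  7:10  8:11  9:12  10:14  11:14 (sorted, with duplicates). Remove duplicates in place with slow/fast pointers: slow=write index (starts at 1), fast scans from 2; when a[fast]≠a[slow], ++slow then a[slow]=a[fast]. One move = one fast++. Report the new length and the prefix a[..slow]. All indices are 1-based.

length 9; prefix = [1, 4, 5, 7, 9, 10, 11, 12, 14]

slow=1 fast=2: a[fast]=4≠a[slow]=1 write a[2]=4, slow++,fast++
slow=2 fast=3: a[fast]=5≠a[slow]=4 write a[3]=5, slow++,fast++
slow=3 fast=4: a[fast]=5=a[slow] dup, fast++
slow=3 fast=5: a[fast]=7≠a[slow]=5 write a[4]=7, slow++,fast++
slow=4 fast=6: a[fast]=9≠a[slow]=7 write a[5]=9, slow++,fast++
slow=5 fast=7: a[fast]=10≠a[slow]=9 write a[6]=10, slow++,fast++
slow=6 fast=8: a[fast]=11≠a[slow]=10 write a[7]=11, slow++,fast++
slow=7 fast=9: a[fast]=12≠a[slow]=11 write a[8]=12, slow++,fast++
slow=8 fast=10: a[fast]=14≠a[slow]=12 write a[9]=14, slow++,fast++
slow=9 fast=11: a[fast]=14=a[slow] dup, fast++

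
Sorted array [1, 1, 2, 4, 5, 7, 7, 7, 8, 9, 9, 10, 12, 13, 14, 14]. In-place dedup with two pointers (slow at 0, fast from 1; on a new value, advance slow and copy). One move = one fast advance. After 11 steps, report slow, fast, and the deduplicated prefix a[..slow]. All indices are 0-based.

slow=0 fast=1: a[fast]=1=a[slow] dup, fast++
slow=0 fast=2: a[fast]=2≠a[slow]=1 write a[1]=2, slow++,fast++
slow=1 fast=3: a[fast]=4≠a[slow]=2 write a[2]=4, slow++,fast++
slow=2 fast=4: a[fast]=5≠a[slow]=4 write a[3]=5, slow++,fast++
slow=3 fast=5: a[fast]=7≠a[slow]=5 write a[4]=7, slow++,fast++
slow=4 fast=6: a[fast]=7=a[slow] dup, fast++
slow=4 fast=7: a[fast]=7=a[slow] dup, fast++
slow=4 fast=8: a[fast]=8≠a[slow]=7 write a[5]=8, slow++,fast++
slow=5 fast=9: a[fast]=9≠a[slow]=8 write a[6]=9, slow++,fast++
slow=6 fast=10: a[fast]=9=a[slow] dup, fast++
slow=6 fast=11: a[fast]=10≠a[slow]=9 write a[7]=10, slow++,fast++

slow=7, fast=12, prefix=[1, 2, 4, 5, 7, 8, 9, 10]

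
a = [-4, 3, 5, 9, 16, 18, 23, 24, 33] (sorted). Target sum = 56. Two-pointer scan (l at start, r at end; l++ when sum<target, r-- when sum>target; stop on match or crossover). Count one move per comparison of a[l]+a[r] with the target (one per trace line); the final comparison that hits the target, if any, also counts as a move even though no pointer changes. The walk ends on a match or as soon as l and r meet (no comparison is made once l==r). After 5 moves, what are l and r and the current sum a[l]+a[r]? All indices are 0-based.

l=0 r=8: -4+33=29 <56, l++
l=1 r=8: 3+33=36 <56, l++
l=2 r=8: 5+33=38 <56, l++
l=3 r=8: 9+33=42 <56, l++
l=4 r=8: 16+33=49 <56, l++

l=5, r=8, sum=51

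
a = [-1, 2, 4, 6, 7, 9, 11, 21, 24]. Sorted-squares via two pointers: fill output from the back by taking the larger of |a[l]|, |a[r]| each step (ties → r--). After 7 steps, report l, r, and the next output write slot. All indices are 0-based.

l=0 r=8: |-1|<=|24| out[8]=576, r--
l=0 r=7: |-1|<=|21| out[7]=441, r--
l=0 r=6: |-1|<=|11| out[6]=121, r--
l=0 r=5: |-1|<=|9| out[5]=81, r--
l=0 r=4: |-1|<=|7| out[4]=49, r--
l=0 r=3: |-1|<=|6| out[3]=36, r--
l=0 r=2: |-1|<=|4| out[2]=16, r--

l=0, r=1, next write slot=1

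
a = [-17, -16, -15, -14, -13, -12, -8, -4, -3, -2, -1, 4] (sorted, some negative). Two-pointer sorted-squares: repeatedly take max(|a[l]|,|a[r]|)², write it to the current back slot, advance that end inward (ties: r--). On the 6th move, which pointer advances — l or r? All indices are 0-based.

l=0 r=11: |-17|>|4| out[11]=289, l++
l=1 r=11: |-16|>|4| out[10]=256, l++
l=2 r=11: |-15|>|4| out[9]=225, l++
l=3 r=11: |-14|>|4| out[8]=196, l++
l=4 r=11: |-13|>|4| out[7]=169, l++
l=5 r=11: |-12|>|4| out[6]=144, l++

l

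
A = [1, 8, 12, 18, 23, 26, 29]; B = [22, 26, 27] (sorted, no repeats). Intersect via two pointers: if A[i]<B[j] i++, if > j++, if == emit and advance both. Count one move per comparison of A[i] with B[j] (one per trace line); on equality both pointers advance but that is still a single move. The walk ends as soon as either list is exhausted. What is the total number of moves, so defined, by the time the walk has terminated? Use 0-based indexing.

8 moves

[i=0,j=0] 1<22 → i++
[i=1,j=0] 8<22 → i++
[i=2,j=0] 12<22 → i++
[i=3,j=0] 18<22 → i++
[i=4,j=0] 23>22 → j++
[i=4,j=1] 23<26 → i++
[i=5,j=1] 26==26 emit → i++,j++
[i=6,j=2] 29>27 → j++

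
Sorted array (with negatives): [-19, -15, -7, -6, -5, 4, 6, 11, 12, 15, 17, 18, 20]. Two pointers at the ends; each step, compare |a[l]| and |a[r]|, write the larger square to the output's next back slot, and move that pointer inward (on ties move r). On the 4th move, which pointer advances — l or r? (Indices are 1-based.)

[1,13] |-19|<=|20| out[13]=400 → r--
[1,12] |-19|>|18| out[12]=361 → l++
[2,12] |-15|<=|18| out[11]=324 → r--
[2,11] |-15|<=|17| out[10]=289 → r--

r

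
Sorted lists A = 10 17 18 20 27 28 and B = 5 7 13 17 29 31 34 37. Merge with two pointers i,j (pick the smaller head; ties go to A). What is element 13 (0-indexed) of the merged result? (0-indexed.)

merged[13] = 37

i=0 j=0: A[i]=10>B[j]=5 take 5, j++
i=0 j=1: A[i]=10>B[j]=7 take 7, j++
i=0 j=2: A[i]=10<=B[j]=13 take 10, i++
i=1 j=2: A[i]=17>B[j]=13 take 13, j++
i=1 j=3: A[i]=17<=B[j]=17 take 17, i++
i=2 j=3: A[i]=18>B[j]=17 take 17, j++
i=2 j=4: A[i]=18<=B[j]=29 take 18, i++
i=3 j=4: A[i]=20<=B[j]=29 take 20, i++
i=4 j=4: A[i]=27<=B[j]=29 take 27, i++
i=5 j=4: A[i]=28<=B[j]=29 take 28, i++
i=6 j=4: A done, take B[j]=29, j++
i=6 j=5: A done, take B[j]=31, j++
i=6 j=6: A done, take B[j]=34, j++
i=6 j=7: A done, take B[j]=37, j++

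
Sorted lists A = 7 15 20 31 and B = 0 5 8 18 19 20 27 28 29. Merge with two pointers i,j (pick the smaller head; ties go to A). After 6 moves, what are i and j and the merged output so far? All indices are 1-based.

[i=1,j=1] A[i]=7>B[j]=0 take 0 → j++
[i=1,j=2] A[i]=7>B[j]=5 take 5 → j++
[i=1,j=3] A[i]=7<=B[j]=8 take 7 → i++
[i=2,j=3] A[i]=15>B[j]=8 take 8 → j++
[i=2,j=4] A[i]=15<=B[j]=18 take 15 → i++
[i=3,j=4] A[i]=20>B[j]=18 take 18 → j++

i=3, j=5, merged so far=[0, 5, 7, 8, 15, 18]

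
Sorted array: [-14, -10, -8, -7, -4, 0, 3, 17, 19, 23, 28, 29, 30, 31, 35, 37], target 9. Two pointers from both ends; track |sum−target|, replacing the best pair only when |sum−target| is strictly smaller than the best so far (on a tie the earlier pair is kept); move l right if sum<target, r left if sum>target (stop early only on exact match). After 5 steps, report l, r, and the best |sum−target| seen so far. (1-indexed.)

l=1, r=11, best |Δ|=6

l=1 r=16: -14+37=23 d=14 *, r--
l=1 r=15: -14+35=21 d=12 *, r--
l=1 r=14: -14+31=17 d=8 *, r--
l=1 r=13: -14+30=16 d=7 *, r--
l=1 r=12: -14+29=15 d=6 *, r--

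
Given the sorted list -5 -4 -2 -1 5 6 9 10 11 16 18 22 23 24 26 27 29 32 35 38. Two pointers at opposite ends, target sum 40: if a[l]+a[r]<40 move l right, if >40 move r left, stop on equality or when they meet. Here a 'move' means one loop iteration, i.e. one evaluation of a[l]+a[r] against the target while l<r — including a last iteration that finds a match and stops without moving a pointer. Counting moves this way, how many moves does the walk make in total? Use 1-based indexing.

[1,20] -5+38=33 <40 → l++
[2,20] -4+38=34 <40 → l++
[3,20] -2+38=36 <40 → l++
[4,20] -1+38=37 <40 → l++
[5,20] 5+38=43 >40 → r--
[5,19] 5+35=40 → found

6 moves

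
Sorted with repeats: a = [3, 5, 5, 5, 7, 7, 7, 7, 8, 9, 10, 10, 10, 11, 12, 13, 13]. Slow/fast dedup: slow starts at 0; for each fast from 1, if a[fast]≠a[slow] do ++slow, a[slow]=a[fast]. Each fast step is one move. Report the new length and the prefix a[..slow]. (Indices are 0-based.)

(s=0,f=1) a[fast]=5≠a[slow]=3 write a[1]=5 → slow++,fast++
(s=1,f=2) a[fast]=5=a[slow] dup → fast++
(s=1,f=3) a[fast]=5=a[slow] dup → fast++
(s=1,f=4) a[fast]=7≠a[slow]=5 write a[2]=7 → slow++,fast++
(s=2,f=5) a[fast]=7=a[slow] dup → fast++
(s=2,f=6) a[fast]=7=a[slow] dup → fast++
(s=2,f=7) a[fast]=7=a[slow] dup → fast++
(s=2,f=8) a[fast]=8≠a[slow]=7 write a[3]=8 → slow++,fast++
(s=3,f=9) a[fast]=9≠a[slow]=8 write a[4]=9 → slow++,fast++
(s=4,f=10) a[fast]=10≠a[slow]=9 write a[5]=10 → slow++,fast++
(s=5,f=11) a[fast]=10=a[slow] dup → fast++
(s=5,f=12) a[fast]=10=a[slow] dup → fast++
(s=5,f=13) a[fast]=11≠a[slow]=10 write a[6]=11 → slow++,fast++
(s=6,f=14) a[fast]=12≠a[slow]=11 write a[7]=12 → slow++,fast++
(s=7,f=15) a[fast]=13≠a[slow]=12 write a[8]=13 → slow++,fast++
(s=8,f=16) a[fast]=13=a[slow] dup → fast++

length 9; prefix = [3, 5, 7, 8, 9, 10, 11, 12, 13]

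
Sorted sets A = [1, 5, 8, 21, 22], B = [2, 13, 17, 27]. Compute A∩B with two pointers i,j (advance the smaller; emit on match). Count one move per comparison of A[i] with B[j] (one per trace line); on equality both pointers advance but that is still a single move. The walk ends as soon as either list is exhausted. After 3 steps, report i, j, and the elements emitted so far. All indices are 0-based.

[i=0,j=0] 1<2 → i++
[i=1,j=0] 5>2 → j++
[i=1,j=1] 5<13 → i++

i=2, j=1, emitted=[]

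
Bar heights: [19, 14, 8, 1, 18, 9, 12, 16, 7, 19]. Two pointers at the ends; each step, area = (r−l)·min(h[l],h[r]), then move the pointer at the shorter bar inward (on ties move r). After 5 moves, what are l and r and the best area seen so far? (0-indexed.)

l=0, r=4, best area=171

[0,9] min(19,19)*9=171 best=171 * → r--
[0,8] min(19,7)*8=56 best=171 → r--
[0,7] min(19,16)*7=112 best=171 → r--
[0,6] min(19,12)*6=72 best=171 → r--
[0,5] min(19,9)*5=45 best=171 → r--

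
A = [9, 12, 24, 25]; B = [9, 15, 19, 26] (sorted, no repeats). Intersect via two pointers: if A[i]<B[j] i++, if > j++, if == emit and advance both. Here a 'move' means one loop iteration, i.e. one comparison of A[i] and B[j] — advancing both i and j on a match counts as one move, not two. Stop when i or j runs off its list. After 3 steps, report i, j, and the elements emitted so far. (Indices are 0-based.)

i=2, j=2, emitted=[9]

[i=0,j=0] 9==9 emit → i++,j++
[i=1,j=1] 12<15 → i++
[i=2,j=1] 24>15 → j++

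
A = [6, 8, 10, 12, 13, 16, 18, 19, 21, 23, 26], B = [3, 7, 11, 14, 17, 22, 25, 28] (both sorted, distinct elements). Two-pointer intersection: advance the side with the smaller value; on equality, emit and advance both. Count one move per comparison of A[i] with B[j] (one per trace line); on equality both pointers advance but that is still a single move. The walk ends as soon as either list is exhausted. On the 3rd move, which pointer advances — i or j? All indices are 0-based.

j

[i=0,j=0] 6>3 → j++
[i=0,j=1] 6<7 → i++
[i=1,j=1] 8>7 → j++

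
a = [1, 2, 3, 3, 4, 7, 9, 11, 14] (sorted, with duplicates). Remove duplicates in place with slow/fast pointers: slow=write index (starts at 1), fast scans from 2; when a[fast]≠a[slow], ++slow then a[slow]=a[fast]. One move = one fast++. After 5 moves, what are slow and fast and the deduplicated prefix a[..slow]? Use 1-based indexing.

(s=1,f=2) a[fast]=2≠a[slow]=1 write a[2]=2 → slow++,fast++
(s=2,f=3) a[fast]=3≠a[slow]=2 write a[3]=3 → slow++,fast++
(s=3,f=4) a[fast]=3=a[slow] dup → fast++
(s=3,f=5) a[fast]=4≠a[slow]=3 write a[4]=4 → slow++,fast++
(s=4,f=6) a[fast]=7≠a[slow]=4 write a[5]=7 → slow++,fast++

slow=5, fast=7, prefix=[1, 2, 3, 4, 7]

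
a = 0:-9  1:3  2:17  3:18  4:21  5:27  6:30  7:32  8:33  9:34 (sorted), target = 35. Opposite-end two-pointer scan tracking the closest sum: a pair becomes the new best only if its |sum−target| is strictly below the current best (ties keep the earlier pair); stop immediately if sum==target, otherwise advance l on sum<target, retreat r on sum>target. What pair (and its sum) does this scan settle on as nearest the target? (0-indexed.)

[0,9] -9+34=25 d=10 * → l++
[1,9] 3+34=37 d=2 * → r--
[1,8] 3+33=36 d=1 * → r--
[1,7] 3+32=35 d=0 * → stop

pair (3, 32) with sum 35 (|Δ|=0)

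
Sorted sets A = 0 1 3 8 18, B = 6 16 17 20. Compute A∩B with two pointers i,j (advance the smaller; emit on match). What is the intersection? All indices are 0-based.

intersection = []

i=0 j=0: 0<6, i++
i=1 j=0: 1<6, i++
i=2 j=0: 3<6, i++
i=3 j=0: 8>6, j++
i=3 j=1: 8<16, i++
i=4 j=1: 18>16, j++
i=4 j=2: 18>17, j++
i=4 j=3: 18<20, i++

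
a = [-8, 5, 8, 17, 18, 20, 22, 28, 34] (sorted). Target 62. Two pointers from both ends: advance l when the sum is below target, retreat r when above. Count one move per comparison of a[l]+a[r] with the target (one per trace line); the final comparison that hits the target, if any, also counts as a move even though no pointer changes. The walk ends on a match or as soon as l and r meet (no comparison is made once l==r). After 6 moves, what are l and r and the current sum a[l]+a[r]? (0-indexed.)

l=0 r=8: -8+34=26 <62, l++
l=1 r=8: 5+34=39 <62, l++
l=2 r=8: 8+34=42 <62, l++
l=3 r=8: 17+34=51 <62, l++
l=4 r=8: 18+34=52 <62, l++
l=5 r=8: 20+34=54 <62, l++

l=6, r=8, sum=56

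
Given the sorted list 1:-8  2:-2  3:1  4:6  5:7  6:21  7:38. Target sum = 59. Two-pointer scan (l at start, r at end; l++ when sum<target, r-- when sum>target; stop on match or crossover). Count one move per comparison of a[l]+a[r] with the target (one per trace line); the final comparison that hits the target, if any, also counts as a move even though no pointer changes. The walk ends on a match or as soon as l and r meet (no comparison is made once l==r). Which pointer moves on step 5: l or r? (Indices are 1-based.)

l=1 r=7: -8+38=30 <59, l++
l=2 r=7: -2+38=36 <59, l++
l=3 r=7: 1+38=39 <59, l++
l=4 r=7: 6+38=44 <59, l++
l=5 r=7: 7+38=45 <59, l++

l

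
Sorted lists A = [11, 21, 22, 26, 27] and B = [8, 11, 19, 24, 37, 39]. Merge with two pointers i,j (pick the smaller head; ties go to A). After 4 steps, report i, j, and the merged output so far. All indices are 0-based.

i=1, j=3, merged so far=[8, 11, 11, 19]

[i=0,j=0] A[i]=11>B[j]=8 take 8 → j++
[i=0,j=1] A[i]=11<=B[j]=11 take 11 → i++
[i=1,j=1] A[i]=21>B[j]=11 take 11 → j++
[i=1,j=2] A[i]=21>B[j]=19 take 19 → j++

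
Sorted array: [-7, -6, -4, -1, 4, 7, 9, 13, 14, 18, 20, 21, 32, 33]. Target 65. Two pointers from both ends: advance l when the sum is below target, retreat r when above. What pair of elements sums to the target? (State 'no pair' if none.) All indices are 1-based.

l=1 r=14: -7+33=26 <65, l++
l=2 r=14: -6+33=27 <65, l++
l=3 r=14: -4+33=29 <65, l++
l=4 r=14: -1+33=32 <65, l++
l=5 r=14: 4+33=37 <65, l++
l=6 r=14: 7+33=40 <65, l++
l=7 r=14: 9+33=42 <65, l++
l=8 r=14: 13+33=46 <65, l++
l=9 r=14: 14+33=47 <65, l++
l=10 r=14: 18+33=51 <65, l++
l=11 r=14: 20+33=53 <65, l++
l=12 r=14: 21+33=54 <65, l++
l=13 r=14: 32+33=65, found

(32, 33)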